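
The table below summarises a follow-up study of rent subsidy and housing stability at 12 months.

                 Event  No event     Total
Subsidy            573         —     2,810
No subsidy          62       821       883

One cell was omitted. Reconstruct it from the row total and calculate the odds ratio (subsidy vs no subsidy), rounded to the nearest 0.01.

The missing cell is in the exposed row: 2810 − 573 = 2237.
So a = 573, b = 2237, c = 62, d = 821.
OR = (a·d)/(b·c) = (573 × 821) / (2237 × 62) = 470433 / 138694 = 3.39188

3.39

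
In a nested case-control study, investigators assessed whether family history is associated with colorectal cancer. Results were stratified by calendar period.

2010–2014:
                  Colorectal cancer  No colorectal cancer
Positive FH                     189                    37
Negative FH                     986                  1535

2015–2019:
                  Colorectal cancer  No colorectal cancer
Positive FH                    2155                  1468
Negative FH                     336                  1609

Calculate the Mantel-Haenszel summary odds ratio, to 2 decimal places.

OR_MH = Σ(aᵢdᵢ/nᵢ) / Σ(bᵢcᵢ/nᵢ), where nᵢ is the stratum total.
Stratum 1 (2010–2014): n = 2747; a·d/n = 189·1535/2747 = 105.6116; b·c/n = 37·986/2747 = 13.2807
Stratum 2 (2015–2019): n = 5568; a·d/n = 2155·1609/5568 = 622.7362; b·c/n = 1468·336/5568 = 88.5862
OR_MH = (105.6116 + 622.7362) / (13.2807 + 88.5862) = 728.3477 / 101.8669 = 7.15000

7.15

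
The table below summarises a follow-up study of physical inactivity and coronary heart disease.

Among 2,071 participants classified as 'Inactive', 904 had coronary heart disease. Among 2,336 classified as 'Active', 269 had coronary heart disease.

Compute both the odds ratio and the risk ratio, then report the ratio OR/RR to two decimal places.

From the description: a = 904, b = 1167, c = 269, d = 2067.
OR = (904·2067)/(1167·269) = 1868568/313923 = 5.95231
Risk in exposed = 904/2071 = 0.43650; risk in unexposed = 269/2336 = 0.11515; RR = 3.79061
OR/RR = 5.95231 / 3.79061 = 1.57028
The outcome is not rare, so the OR lies further from 1 than the RR.

1.57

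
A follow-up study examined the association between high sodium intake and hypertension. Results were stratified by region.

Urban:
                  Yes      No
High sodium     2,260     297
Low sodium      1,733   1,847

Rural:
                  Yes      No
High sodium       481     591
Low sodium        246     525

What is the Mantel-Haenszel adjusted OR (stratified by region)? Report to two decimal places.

5.02

OR_MH = Σ(aᵢdᵢ/nᵢ) / Σ(bᵢcᵢ/nᵢ), where nᵢ is the stratum total.
Stratum 1 (Urban): n = 6137; a·d/n = 2260·1847/6137 = 680.1727; b·c/n = 297·1733/6137 = 83.8685
Stratum 2 (Rural): n = 1843; a·d/n = 481·525/1843 = 137.0184; b·c/n = 591·246/1843 = 78.8855
OR_MH = (680.1727 + 137.0184) / (83.8685 + 78.8855) = 817.1912 / 162.7540 = 5.02102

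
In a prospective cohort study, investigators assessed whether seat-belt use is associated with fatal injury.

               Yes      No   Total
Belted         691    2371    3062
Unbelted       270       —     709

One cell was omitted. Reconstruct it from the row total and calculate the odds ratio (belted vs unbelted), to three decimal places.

The missing cell is in the unexposed row: 709 − 270 = 439.
So a = 691, b = 2371, c = 270, d = 439.
OR = (a·d)/(b·c) = (691 × 439) / (2371 × 270) = 303349 / 640170 = 0.47386

0.474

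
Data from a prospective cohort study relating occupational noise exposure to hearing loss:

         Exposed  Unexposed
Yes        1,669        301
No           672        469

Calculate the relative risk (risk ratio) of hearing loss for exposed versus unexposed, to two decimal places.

Reading the table with exposure as columns: a = 1669 (Exposed, case), b = 672 (Exposed, non-case), c = 301 (Unexposed, case), d = 469.
Risk in exposed = 1669/2341 = 0.71294; risk in unexposed = 301/770 = 0.39091.
RR = 0.71294 / 0.39091 = 1.82381
The risk among the exposed is 1.82 times that among the unexposed.

1.82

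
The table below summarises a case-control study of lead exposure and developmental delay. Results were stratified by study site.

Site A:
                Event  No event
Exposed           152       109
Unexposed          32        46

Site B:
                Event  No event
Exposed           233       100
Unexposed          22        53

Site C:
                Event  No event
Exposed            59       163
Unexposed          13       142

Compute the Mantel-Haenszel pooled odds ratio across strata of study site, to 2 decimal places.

3.43

OR_MH = Σ(aᵢdᵢ/nᵢ) / Σ(bᵢcᵢ/nᵢ), where nᵢ is the stratum total.
Stratum 1 (Site A): n = 339; a·d/n = 152·46/339 = 20.6254; b·c/n = 109·32/339 = 10.2891
Stratum 2 (Site B): n = 408; a·d/n = 233·53/408 = 30.2672; b·c/n = 100·22/408 = 5.3922
Stratum 3 (Site C): n = 377; a·d/n = 59·142/377 = 22.2228; b·c/n = 163·13/377 = 5.6207
OR_MH = (20.6254 + 30.2672 + 22.2228) / (10.2891 + 5.3922 + 5.6207) = 73.1153 / 21.3019 = 3.43233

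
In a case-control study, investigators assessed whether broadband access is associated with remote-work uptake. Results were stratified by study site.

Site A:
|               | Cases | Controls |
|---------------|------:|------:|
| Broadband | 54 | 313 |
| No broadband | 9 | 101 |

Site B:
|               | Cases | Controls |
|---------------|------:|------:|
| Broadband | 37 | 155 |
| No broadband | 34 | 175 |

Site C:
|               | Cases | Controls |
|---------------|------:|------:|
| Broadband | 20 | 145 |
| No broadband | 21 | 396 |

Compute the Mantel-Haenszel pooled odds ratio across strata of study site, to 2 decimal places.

OR_MH = Σ(aᵢdᵢ/nᵢ) / Σ(bᵢcᵢ/nᵢ), where nᵢ is the stratum total.
Stratum 1 (Site A): n = 477; a·d/n = 54·101/477 = 11.4340; b·c/n = 313·9/477 = 5.9057
Stratum 2 (Site B): n = 401; a·d/n = 37·175/401 = 16.1471; b·c/n = 155·34/401 = 13.1421
Stratum 3 (Site C): n = 582; a·d/n = 20·396/582 = 13.6082; b·c/n = 145·21/582 = 5.2320
OR_MH = (11.4340 + 16.1471 + 13.6082) / (5.9057 + 13.1421 + 5.2320) = 41.1893 / 24.2798 = 1.69645

1.70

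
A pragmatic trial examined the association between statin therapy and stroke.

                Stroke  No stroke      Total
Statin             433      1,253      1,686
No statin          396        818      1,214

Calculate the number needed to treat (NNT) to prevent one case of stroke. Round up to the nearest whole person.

Risk in treated group = 433/1686 = 0.25682; risk in control = 396/1214 = 0.32619.
Absolute risk reduction = 0.32619 − 0.25682 = 0.06937
NNT = 1 / ARR = 1 / 0.06937 = 14.415 → round up → 15

15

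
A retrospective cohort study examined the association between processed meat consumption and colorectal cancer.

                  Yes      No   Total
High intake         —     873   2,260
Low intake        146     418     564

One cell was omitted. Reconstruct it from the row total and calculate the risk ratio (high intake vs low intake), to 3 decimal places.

The missing cell is in the exposed row: 2260 − 873 = 1387.
So a = 1387, b = 873, c = 146, d = 418.
RR = [a/(a+b)] / [c/(c+d)] = (1387/2260) / (146/564) = 0.61372/0.25887 = 2.37080

2.371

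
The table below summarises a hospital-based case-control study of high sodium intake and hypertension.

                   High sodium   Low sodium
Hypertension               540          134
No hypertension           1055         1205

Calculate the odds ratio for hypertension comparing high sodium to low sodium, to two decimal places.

4.60

Reading the table with exposure as columns: a = 540 (High sodium, case), b = 1055 (High sodium, non-case), c = 134 (Low sodium, case), d = 1205.
OR = (a·d)/(b·c) = (540 × 1205) / (1055 × 134) = 650700 / 141370 = 4.60282
The odds of hypertension are about 4.60 times as high in the high sodium group.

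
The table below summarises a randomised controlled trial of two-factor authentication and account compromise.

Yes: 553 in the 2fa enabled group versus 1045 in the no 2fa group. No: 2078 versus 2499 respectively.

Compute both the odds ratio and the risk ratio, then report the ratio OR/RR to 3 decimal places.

0.893

From the description: a = 553, b = 2078, c = 1045, d = 2499.
OR = (553·2499)/(2078·1045) = 1381947/2171510 = 0.63640
Risk in exposed = 553/2631 = 0.21019; risk in unexposed = 1045/3544 = 0.29486; RR = 0.71282
OR/RR = 0.63640 / 0.71282 = 0.89279
The outcome is not rare, so the OR lies further from 1 than the RR.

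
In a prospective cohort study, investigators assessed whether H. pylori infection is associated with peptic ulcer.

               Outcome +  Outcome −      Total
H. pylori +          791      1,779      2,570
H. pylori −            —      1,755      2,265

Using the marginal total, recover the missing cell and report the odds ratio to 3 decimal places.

The missing cell is in the unexposed row: 2265 − 1755 = 510.
So a = 791, b = 1779, c = 510, d = 1755.
OR = (a·d)/(b·c) = (791 × 1755) / (1779 × 510) = 1388205 / 907290 = 1.53006

1.530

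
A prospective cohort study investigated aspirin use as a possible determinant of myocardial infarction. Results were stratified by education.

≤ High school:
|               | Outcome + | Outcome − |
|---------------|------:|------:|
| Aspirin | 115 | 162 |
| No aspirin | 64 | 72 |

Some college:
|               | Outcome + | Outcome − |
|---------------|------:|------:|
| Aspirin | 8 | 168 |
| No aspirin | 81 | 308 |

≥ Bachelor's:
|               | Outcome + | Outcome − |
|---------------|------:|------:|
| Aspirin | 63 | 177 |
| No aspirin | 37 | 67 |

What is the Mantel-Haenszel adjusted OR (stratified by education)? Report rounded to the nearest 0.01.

OR_MH = Σ(aᵢdᵢ/nᵢ) / Σ(bᵢcᵢ/nᵢ), where nᵢ is the stratum total.
Stratum 1 (≤ High school): n = 413; a·d/n = 115·72/413 = 20.0484; b·c/n = 162·64/413 = 25.1041
Stratum 2 (Some college): n = 565; a·d/n = 8·308/565 = 4.3611; b·c/n = 168·81/565 = 24.0850
Stratum 3 (≥ Bachelor's): n = 344; a·d/n = 63·67/344 = 12.2703; b·c/n = 177·37/344 = 19.0378
OR_MH = (20.0484 + 4.3611 + 12.2703) / (25.1041 + 24.0850 + 19.0378) = 36.6798 / 68.2269 = 0.53762

0.54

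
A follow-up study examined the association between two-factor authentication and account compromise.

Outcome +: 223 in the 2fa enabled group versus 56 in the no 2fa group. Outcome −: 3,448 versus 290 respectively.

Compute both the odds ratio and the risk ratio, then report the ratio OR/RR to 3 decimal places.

0.892

From the description: a = 223, b = 3448, c = 56, d = 290.
OR = (223·290)/(3448·56) = 64670/193088 = 0.33493
Risk in exposed = 223/3671 = 0.06075; risk in unexposed = 56/346 = 0.16185; RR = 0.37533
OR/RR = 0.33493 / 0.37533 = 0.89236
The outcome is not rare, so the OR lies further from 1 than the RR.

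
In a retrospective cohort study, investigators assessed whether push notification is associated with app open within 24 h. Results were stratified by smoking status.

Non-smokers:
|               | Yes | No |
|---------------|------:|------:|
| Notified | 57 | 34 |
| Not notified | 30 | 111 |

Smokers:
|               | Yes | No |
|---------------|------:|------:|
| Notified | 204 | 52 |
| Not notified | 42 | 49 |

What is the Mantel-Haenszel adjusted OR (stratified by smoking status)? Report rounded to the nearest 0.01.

5.25

OR_MH = Σ(aᵢdᵢ/nᵢ) / Σ(bᵢcᵢ/nᵢ), where nᵢ is the stratum total.
Stratum 1 (Non-smokers): n = 232; a·d/n = 57·111/232 = 27.2716; b·c/n = 34·30/232 = 4.3966
Stratum 2 (Smokers): n = 347; a·d/n = 204·49/347 = 28.8069; b·c/n = 52·42/347 = 6.2939
OR_MH = (27.2716 + 28.8069) / (4.3966 + 6.2939) = 56.0785 / 10.6905 = 5.24564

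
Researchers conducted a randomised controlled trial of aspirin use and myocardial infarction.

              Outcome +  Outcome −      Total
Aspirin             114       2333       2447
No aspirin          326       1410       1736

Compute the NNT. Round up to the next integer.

8

Risk in treated group = 114/2447 = 0.04659; risk in control = 326/1736 = 0.18779.
Absolute risk reduction = 0.18779 − 0.04659 = 0.14120
NNT = 1 / ARR = 1 / 0.14120 = 7.082 → round up → 8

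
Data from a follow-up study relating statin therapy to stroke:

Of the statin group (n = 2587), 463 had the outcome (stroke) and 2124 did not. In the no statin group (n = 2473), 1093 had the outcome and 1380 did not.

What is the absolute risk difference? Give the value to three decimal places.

-0.263

From the description: a = 463, b = 2124, c = 1093, d = 1380.
Risk in exposed = 463/2587 = 0.178972; risk in unexposed = 1093/2473 = 0.441973.
Risk difference = 0.178972 − 0.441973 = -0.263002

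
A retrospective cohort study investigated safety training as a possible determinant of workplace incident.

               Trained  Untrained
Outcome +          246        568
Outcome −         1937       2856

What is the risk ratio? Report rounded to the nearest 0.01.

0.68

Reading the table with exposure as columns: a = 246 (Trained, case), b = 1937 (Trained, non-case), c = 568 (Untrained, case), d = 2856.
Risk in exposed = 246/2183 = 0.11269; risk in unexposed = 568/3424 = 0.16589.
RR = 0.11269 / 0.16589 = 0.67931
The risk is 32% lower among the exposed than among the unexposed.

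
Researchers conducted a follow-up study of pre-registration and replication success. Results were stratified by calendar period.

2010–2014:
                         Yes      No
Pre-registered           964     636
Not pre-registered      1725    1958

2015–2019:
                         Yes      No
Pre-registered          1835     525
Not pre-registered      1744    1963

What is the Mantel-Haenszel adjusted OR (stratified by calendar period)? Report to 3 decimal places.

OR_MH = Σ(aᵢdᵢ/nᵢ) / Σ(bᵢcᵢ/nᵢ), where nᵢ is the stratum total.
Stratum 1 (2010–2014): n = 5283; a·d/n = 964·1958/5283 = 357.2803; b·c/n = 636·1725/5283 = 207.6661
Stratum 2 (2015–2019): n = 6067; a·d/n = 1835·1963/6067 = 593.7209; b·c/n = 525·1744/6067 = 150.9148
OR_MH = (357.2803 + 593.7209) / (207.6661 + 150.9148) = 951.0013 / 358.5809 = 2.65212

2.652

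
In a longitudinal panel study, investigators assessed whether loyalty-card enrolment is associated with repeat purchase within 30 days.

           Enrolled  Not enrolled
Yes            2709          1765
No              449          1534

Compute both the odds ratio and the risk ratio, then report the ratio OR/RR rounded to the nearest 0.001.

Reading the table with exposure as columns: a = 2709 (Enrolled, case), b = 449 (Enrolled, non-case), c = 1765 (Not enrolled, case), d = 1534.
OR = (2709·1534)/(449·1765) = 4155606/792485 = 5.24377
Risk in exposed = 2709/3158 = 0.85782; risk in unexposed = 1765/3299 = 0.53501; RR = 1.60337
OR/RR = 5.24377 / 1.60337 = 3.27046
The outcome is not rare, so the OR lies further from 1 than the RR.

3.270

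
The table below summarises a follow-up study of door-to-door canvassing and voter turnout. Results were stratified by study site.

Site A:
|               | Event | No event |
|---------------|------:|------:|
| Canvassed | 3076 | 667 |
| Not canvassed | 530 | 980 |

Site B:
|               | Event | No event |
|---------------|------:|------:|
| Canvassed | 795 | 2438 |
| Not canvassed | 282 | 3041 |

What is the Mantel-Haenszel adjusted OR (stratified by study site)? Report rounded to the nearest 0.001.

5.475

OR_MH = Σ(aᵢdᵢ/nᵢ) / Σ(bᵢcᵢ/nᵢ), where nᵢ is the stratum total.
Stratum 1 (Site A): n = 5253; a·d/n = 3076·980/5253 = 573.8587; b·c/n = 667·530/5253 = 67.2968
Stratum 2 (Site B): n = 6556; a·d/n = 795·3041/6556 = 368.7607; b·c/n = 2438·282/6556 = 104.8682
OR_MH = (573.8587 + 368.7607) / (67.2968 + 104.8682) = 942.6194 / 172.1650 = 5.47509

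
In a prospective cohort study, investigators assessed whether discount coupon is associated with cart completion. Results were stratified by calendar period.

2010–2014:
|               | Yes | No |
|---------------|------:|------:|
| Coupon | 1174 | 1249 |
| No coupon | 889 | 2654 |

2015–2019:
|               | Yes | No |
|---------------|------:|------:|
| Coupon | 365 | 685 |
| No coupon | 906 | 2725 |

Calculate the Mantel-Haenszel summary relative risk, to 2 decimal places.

RR_MH = Σ(aᵢ·n₀ᵢ/nᵢ) / Σ(cᵢ·n₁ᵢ/nᵢ), with n₁ᵢ = aᵢ+bᵢ (exposed), n₀ᵢ = cᵢ+dᵢ (unexposed), nᵢ = n₁ᵢ+n₀ᵢ.
Stratum 1 (2010–2014): n₁ = 2423, n₀ = 3543, n = 5966; a·n₀/n = 1174·3543/5966 = 697.1978; c·n₁/n = 889·2423/5966 = 361.0538
Stratum 2 (2015–2019): n₁ = 1050, n₀ = 3631, n = 4681; a·n₀/n = 365·3631/4681 = 283.1265; c·n₁/n = 906·1050/4681 = 203.2258
RR_MH = (697.1978 + 283.1265) / (361.0538 + 203.2258) = 980.3243 / 564.2796 = 1.73730

1.74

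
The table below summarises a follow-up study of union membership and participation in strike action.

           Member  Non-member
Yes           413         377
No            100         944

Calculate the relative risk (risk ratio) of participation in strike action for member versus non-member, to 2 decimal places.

Reading the table with exposure as columns: a = 413 (Member, case), b = 100 (Member, non-case), c = 377 (Non-member, case), d = 944.
Risk in exposed = 413/513 = 0.80507; risk in unexposed = 377/1321 = 0.28539.
RR = 0.80507 / 0.28539 = 2.82094
The risk among the exposed is 2.82 times that among the unexposed.

2.82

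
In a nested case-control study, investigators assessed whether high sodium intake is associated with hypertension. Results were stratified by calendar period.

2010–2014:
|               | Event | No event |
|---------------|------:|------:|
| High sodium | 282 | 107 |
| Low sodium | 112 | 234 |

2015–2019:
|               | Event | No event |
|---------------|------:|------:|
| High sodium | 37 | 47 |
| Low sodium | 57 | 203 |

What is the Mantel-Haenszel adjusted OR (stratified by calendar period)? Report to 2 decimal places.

4.63

OR_MH = Σ(aᵢdᵢ/nᵢ) / Σ(bᵢcᵢ/nᵢ), where nᵢ is the stratum total.
Stratum 1 (2010–2014): n = 735; a·d/n = 282·234/735 = 89.7796; b·c/n = 107·112/735 = 16.3048
Stratum 2 (2015–2019): n = 344; a·d/n = 37·203/344 = 21.8343; b·c/n = 47·57/344 = 7.7878
OR_MH = (89.7796 + 21.8343) / (16.3048 + 7.7878) = 111.6139 / 24.0926 = 4.63271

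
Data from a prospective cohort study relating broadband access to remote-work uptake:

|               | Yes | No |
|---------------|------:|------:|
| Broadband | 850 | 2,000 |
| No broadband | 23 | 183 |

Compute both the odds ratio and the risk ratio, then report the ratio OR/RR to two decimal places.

Cells: a = 850, b = 2000, c = 23, d = 183.
OR = (850·183)/(2000·23) = 155550/46000 = 3.38152
Risk in exposed = 850/2850 = 0.29825; risk in unexposed = 23/206 = 0.11165; RR = 2.67124
OR/RR = 3.38152 / 2.67124 = 1.26590
The outcome is not rare, so the OR lies further from 1 than the RR.

1.27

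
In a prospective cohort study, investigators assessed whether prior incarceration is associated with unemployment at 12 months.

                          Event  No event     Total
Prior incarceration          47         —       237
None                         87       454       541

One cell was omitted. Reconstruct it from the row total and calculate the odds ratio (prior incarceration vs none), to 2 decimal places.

1.29

The missing cell is in the exposed row: 237 − 47 = 190.
So a = 47, b = 190, c = 87, d = 454.
OR = (a·d)/(b·c) = (47 × 454) / (190 × 87) = 21338 / 16530 = 1.29087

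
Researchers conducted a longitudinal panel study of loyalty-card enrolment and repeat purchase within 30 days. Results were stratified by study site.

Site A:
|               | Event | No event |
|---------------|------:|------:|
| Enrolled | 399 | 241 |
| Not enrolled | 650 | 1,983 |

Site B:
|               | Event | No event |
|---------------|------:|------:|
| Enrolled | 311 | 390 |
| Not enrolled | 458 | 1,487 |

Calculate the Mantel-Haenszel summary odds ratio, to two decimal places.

OR_MH = Σ(aᵢdᵢ/nᵢ) / Σ(bᵢcᵢ/nᵢ), where nᵢ is the stratum total.
Stratum 1 (Site A): n = 3273; a·d/n = 399·1983/3273 = 241.7406; b·c/n = 241·650/3273 = 47.8613
Stratum 2 (Site B): n = 2646; a·d/n = 311·1487/2646 = 174.7759; b·c/n = 390·458/2646 = 67.5057
OR_MH = (241.7406 + 174.7759) / (47.8613 + 67.5057) = 416.5165 / 115.3670 = 3.61036

3.61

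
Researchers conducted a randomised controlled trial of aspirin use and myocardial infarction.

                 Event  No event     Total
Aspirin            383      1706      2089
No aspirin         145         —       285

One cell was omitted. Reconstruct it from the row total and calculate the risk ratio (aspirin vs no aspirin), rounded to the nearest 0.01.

The missing cell is in the unexposed row: 285 − 145 = 140.
So a = 383, b = 1706, c = 145, d = 140.
RR = [a/(a+b)] / [c/(c+d)] = (383/2089) / (145/285) = 0.18334/0.50877 = 0.36036

0.36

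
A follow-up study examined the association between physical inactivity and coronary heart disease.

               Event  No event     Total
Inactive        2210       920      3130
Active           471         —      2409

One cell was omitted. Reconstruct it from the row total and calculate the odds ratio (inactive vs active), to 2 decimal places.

The missing cell is in the unexposed row: 2409 − 471 = 1938.
So a = 2210, b = 920, c = 471, d = 1938.
OR = (a·d)/(b·c) = (2210 × 1938) / (920 × 471) = 4282980 / 433320 = 9.88410

9.88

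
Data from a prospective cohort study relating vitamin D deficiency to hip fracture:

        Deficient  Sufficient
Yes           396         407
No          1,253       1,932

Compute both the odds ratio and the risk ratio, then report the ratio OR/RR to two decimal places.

1.09

Reading the table with exposure as columns: a = 396 (Deficient, case), b = 1253 (Deficient, non-case), c = 407 (Sufficient, case), d = 1932.
OR = (396·1932)/(1253·407) = 765072/509971 = 1.50023
Risk in exposed = 396/1649 = 0.24015; risk in unexposed = 407/2339 = 0.17401; RR = 1.38010
OR/RR = 1.50023 / 1.38010 = 1.08704
The outcome is not rare, so the OR lies further from 1 than the RR.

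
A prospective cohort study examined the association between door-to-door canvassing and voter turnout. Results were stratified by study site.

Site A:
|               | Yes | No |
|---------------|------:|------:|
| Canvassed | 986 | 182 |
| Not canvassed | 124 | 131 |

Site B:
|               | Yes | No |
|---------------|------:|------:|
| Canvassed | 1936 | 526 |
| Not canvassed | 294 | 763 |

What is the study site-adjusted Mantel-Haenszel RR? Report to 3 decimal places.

RR_MH = Σ(aᵢ·n₀ᵢ/nᵢ) / Σ(cᵢ·n₁ᵢ/nᵢ), with n₁ᵢ = aᵢ+bᵢ (exposed), n₀ᵢ = cᵢ+dᵢ (unexposed), nᵢ = n₁ᵢ+n₀ᵢ.
Stratum 1 (Site A): n₁ = 1168, n₀ = 255, n = 1423; a·n₀/n = 986·255/1423 = 176.6901; c·n₁/n = 124·1168/1423 = 101.7793
Stratum 2 (Site B): n₁ = 2462, n₀ = 1057, n = 3519; a·n₀/n = 1936·1057/3519 = 581.5152; c·n₁/n = 294·2462/3519 = 205.6914
RR_MH = (176.6901 + 581.5152) / (101.7793 + 205.6914) = 758.2053 / 307.4707 = 2.46594

2.466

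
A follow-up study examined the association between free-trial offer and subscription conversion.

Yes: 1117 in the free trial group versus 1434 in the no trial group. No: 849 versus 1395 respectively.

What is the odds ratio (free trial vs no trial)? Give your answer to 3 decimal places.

From the description: a = 1117, b = 849, c = 1434, d = 1395.
OR = (a·d)/(b·c) = (1117 × 1395) / (849 × 1434) = 1558215 / 1217466 = 1.27988
The odds of subscription conversion are about 1.28 times as high in the free trial group.

1.280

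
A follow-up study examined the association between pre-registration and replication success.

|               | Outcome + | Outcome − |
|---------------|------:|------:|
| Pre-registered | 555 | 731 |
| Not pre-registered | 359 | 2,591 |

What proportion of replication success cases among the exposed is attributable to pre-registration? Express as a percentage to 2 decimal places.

Cells: a = 555, b = 731, c = 359, d = 2591.
Risk in exposed = 555/1286 = 0.43157; risk in unexposed = 359/2950 = 0.12169.
RR = 0.43157/0.12169 = 3.54633
AR% = (RR − 1)/RR × 100 = (3.54633 − 1)/3.54633 × 100 = 71.8019%

71.80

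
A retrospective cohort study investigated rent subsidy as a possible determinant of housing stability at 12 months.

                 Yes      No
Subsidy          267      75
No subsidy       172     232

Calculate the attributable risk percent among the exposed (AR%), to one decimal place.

Cells: a = 267, b = 75, c = 172, d = 232.
Risk in exposed = 267/342 = 0.78070; risk in unexposed = 172/404 = 0.42574.
RR = 0.78070/0.42574 = 1.83374
AR% = (RR − 1)/RR × 100 = (1.83374 − 1)/1.83374 × 100 = 45.4667%

45.5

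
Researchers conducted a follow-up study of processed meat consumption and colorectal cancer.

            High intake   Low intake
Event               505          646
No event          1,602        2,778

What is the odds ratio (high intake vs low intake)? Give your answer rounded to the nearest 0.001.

1.356

Reading the table with exposure as columns: a = 505 (High intake, case), b = 1602 (High intake, non-case), c = 646 (Low intake, case), d = 2778.
OR = (a·d)/(b·c) = (505 × 2778) / (1602 × 646) = 1402890 / 1034892 = 1.35559
The odds of colorectal cancer are about 1.36 times as high in the high intake group.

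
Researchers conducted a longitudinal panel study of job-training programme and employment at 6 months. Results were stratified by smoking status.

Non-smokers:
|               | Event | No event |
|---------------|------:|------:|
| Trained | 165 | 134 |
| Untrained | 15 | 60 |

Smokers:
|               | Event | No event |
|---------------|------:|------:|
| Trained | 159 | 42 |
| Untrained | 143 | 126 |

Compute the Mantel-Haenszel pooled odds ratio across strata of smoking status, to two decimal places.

3.81

OR_MH = Σ(aᵢdᵢ/nᵢ) / Σ(bᵢcᵢ/nᵢ), where nᵢ is the stratum total.
Stratum 1 (Non-smokers): n = 374; a·d/n = 165·60/374 = 26.4706; b·c/n = 134·15/374 = 5.3743
Stratum 2 (Smokers): n = 470; a·d/n = 159·126/470 = 42.6255; b·c/n = 42·143/470 = 12.7787
OR_MH = (26.4706 + 42.6255) / (5.3743 + 12.7787) = 69.0961 / 18.1531 = 3.80631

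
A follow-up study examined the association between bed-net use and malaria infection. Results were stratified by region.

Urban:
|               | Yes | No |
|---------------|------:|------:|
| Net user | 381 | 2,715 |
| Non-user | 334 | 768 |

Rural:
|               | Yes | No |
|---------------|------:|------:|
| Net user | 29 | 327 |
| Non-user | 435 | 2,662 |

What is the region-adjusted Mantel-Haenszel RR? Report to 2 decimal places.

RR_MH = Σ(aᵢ·n₀ᵢ/nᵢ) / Σ(cᵢ·n₁ᵢ/nᵢ), with n₁ᵢ = aᵢ+bᵢ (exposed), n₀ᵢ = cᵢ+dᵢ (unexposed), nᵢ = n₁ᵢ+n₀ᵢ.
Stratum 1 (Urban): n₁ = 3096, n₀ = 1102, n = 4198; a·n₀/n = 381·1102/4198 = 100.0148; c·n₁/n = 334·3096/4198 = 246.3230
Stratum 2 (Rural): n₁ = 356, n₀ = 3097, n = 3453; a·n₀/n = 29·3097/3453 = 26.0101; c·n₁/n = 435·356/3453 = 44.8480
RR_MH = (100.0148 + 26.0101) / (246.3230 + 44.8480) = 126.0249 / 291.1710 = 0.43282

0.43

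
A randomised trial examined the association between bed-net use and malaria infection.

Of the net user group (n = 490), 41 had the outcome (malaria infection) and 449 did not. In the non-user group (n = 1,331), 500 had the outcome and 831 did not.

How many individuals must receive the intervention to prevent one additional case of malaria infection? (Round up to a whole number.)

Risk in treated group = 41/490 = 0.08367; risk in control = 500/1331 = 0.37566.
Absolute risk reduction = 0.37566 − 0.08367 = 0.29198
NNT = 1 / ARR = 1 / 0.29198 = 3.425 → round up → 4

4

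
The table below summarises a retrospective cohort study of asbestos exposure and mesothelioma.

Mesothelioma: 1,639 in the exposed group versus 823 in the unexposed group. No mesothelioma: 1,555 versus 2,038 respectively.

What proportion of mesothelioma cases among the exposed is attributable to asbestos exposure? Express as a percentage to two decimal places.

From the description: a = 1639, b = 1555, c = 823, d = 2038.
Risk in exposed = 1639/3194 = 0.51315; risk in unexposed = 823/2861 = 0.28766.
RR = 0.51315/0.28766 = 1.78387
AR% = (RR − 1)/RR × 100 = (1.78387 − 1)/1.78387 × 100 = 43.9420%

43.94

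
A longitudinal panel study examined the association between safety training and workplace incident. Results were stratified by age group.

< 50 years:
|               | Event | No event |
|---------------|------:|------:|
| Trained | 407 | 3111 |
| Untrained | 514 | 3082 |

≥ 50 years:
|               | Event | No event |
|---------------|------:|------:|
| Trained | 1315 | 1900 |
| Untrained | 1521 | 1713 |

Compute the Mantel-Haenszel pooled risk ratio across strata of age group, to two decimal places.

0.85

RR_MH = Σ(aᵢ·n₀ᵢ/nᵢ) / Σ(cᵢ·n₁ᵢ/nᵢ), with n₁ᵢ = aᵢ+bᵢ (exposed), n₀ᵢ = cᵢ+dᵢ (unexposed), nᵢ = n₁ᵢ+n₀ᵢ.
Stratum 1 (< 50 years): n₁ = 3518, n₀ = 3596, n = 7114; a·n₀/n = 407·3596/7114 = 205.7312; c·n₁/n = 514·3518/7114 = 254.1822
Stratum 2 (≥ 50 years): n₁ = 3215, n₀ = 3234, n = 6449; a·n₀/n = 1315·3234/6449 = 659.4371; c·n₁/n = 1521·3215/6449 = 758.2594
RR_MH = (205.7312 + 659.4371) / (254.1822 + 758.2594) = 865.1684 / 1012.4416 = 0.85454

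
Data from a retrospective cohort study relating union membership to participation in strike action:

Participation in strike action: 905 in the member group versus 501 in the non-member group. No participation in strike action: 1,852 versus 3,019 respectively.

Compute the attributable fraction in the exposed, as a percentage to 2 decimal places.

56.64

From the description: a = 905, b = 1852, c = 501, d = 3019.
Risk in exposed = 905/2757 = 0.32826; risk in unexposed = 501/3520 = 0.14233.
RR = 0.32826/0.14233 = 2.30631
AR% = (RR − 1)/RR × 100 = (2.30631 − 1)/2.30631 × 100 = 56.6406%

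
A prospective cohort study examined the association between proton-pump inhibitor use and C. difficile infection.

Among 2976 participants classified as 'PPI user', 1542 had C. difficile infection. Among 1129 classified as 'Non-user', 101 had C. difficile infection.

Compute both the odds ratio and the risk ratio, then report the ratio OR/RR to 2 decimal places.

From the description: a = 1542, b = 1434, c = 101, d = 1028.
OR = (1542·1028)/(1434·101) = 1585176/144834 = 10.94478
Risk in exposed = 1542/2976 = 0.51815; risk in unexposed = 101/1129 = 0.08946; RR = 5.79194
OR/RR = 10.94478 / 5.79194 = 1.88966
The outcome is not rare, so the OR lies further from 1 than the RR.

1.89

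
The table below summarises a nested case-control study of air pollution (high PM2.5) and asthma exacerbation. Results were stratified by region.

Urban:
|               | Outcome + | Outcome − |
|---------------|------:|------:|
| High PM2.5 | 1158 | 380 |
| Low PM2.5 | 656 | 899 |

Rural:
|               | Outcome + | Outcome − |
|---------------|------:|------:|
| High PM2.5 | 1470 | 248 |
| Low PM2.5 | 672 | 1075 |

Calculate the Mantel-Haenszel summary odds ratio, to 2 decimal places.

OR_MH = Σ(aᵢdᵢ/nᵢ) / Σ(bᵢcᵢ/nᵢ), where nᵢ is the stratum total.
Stratum 1 (Urban): n = 3093; a·d/n = 1158·899/3093 = 336.5800; b·c/n = 380·656/3093 = 80.5949
Stratum 2 (Rural): n = 3465; a·d/n = 1470·1075/3465 = 456.0606; b·c/n = 248·672/3465 = 48.0970
OR_MH = (336.5800 + 456.0606) / (80.5949 + 48.0970) = 792.6406 / 128.6919 = 6.15921

6.16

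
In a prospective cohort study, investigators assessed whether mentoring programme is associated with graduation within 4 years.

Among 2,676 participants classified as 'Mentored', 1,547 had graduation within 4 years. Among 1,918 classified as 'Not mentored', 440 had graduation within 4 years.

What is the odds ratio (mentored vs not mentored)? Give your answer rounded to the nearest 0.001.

4.603

From the description: a = 1547, b = 1129, c = 440, d = 1478.
OR = (a·d)/(b·c) = (1547 × 1478) / (1129 × 440) = 2286466 / 496760 = 4.60276
The odds of graduation within 4 years are about 4.60 times as high in the mentored group.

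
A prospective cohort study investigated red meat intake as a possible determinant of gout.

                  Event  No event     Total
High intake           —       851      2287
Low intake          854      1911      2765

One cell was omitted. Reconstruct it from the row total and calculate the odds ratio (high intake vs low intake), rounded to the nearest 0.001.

The missing cell is in the exposed row: 2287 − 851 = 1436.
So a = 1436, b = 851, c = 854, d = 1911.
OR = (a·d)/(b·c) = (1436 × 1911) / (851 × 854) = 2744196 / 726754 = 3.77596

3.776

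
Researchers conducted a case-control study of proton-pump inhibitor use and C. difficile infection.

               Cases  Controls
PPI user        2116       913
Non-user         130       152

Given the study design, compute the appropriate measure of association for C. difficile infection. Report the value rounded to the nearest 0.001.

2.710

Cells: a = 2116, b = 913, c = 130, d = 152.
This is a case-control study: participants were sampled on outcome status, so risks in the source population cannot be estimated directly — relative risk is not valid here. The odds ratio is the appropriate measure.
OR = (a·d)/(b·c) = (2116 × 152) / (913 × 130) = 321632 / 118690 = 2.70985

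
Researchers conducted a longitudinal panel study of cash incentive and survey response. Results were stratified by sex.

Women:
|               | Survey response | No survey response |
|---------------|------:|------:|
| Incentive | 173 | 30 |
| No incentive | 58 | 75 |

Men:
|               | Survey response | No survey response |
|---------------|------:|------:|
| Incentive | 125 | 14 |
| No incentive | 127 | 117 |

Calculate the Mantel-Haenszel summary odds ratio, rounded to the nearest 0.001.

OR_MH = Σ(aᵢdᵢ/nᵢ) / Σ(bᵢcᵢ/nᵢ), where nᵢ is the stratum total.
Stratum 1 (Women): n = 336; a·d/n = 173·75/336 = 38.6161; b·c/n = 30·58/336 = 5.1786
Stratum 2 (Men): n = 383; a·d/n = 125·117/383 = 38.1854; b·c/n = 14·127/383 = 4.6423
OR_MH = (38.6161 + 38.1854) / (5.1786 + 4.6423) = 76.8015 / 9.8209 = 7.82023

7.820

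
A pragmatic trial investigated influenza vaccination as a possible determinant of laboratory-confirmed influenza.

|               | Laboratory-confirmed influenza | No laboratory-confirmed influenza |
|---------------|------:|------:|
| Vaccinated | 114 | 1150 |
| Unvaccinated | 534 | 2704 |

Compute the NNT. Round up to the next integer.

Risk in treated group = 114/1264 = 0.09019; risk in control = 534/3238 = 0.16492.
Absolute risk reduction = 0.16492 − 0.09019 = 0.07473
NNT = 1 / ARR = 1 / 0.07473 = 13.382 → round up → 14

14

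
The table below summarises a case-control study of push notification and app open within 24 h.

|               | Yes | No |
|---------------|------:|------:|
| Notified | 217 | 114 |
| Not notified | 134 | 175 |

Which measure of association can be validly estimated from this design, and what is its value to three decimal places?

2.486

Cells: a = 217, b = 114, c = 134, d = 175.
This is a case-control study: participants were sampled on outcome status, so risks in the source population cannot be estimated directly — relative risk is not valid here. The odds ratio is the appropriate measure.
OR = (a·d)/(b·c) = (217 × 175) / (114 × 134) = 37975 / 15276 = 2.48593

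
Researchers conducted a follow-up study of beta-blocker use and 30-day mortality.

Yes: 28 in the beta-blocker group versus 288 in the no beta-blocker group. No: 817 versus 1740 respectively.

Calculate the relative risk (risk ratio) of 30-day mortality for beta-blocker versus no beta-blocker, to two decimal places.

0.23

From the description: a = 28, b = 817, c = 288, d = 1740.
Risk in exposed = 28/845 = 0.03314; risk in unexposed = 288/2028 = 0.14201.
RR = 0.03314 / 0.14201 = 0.23333
The risk is 77% lower among the exposed than among the unexposed.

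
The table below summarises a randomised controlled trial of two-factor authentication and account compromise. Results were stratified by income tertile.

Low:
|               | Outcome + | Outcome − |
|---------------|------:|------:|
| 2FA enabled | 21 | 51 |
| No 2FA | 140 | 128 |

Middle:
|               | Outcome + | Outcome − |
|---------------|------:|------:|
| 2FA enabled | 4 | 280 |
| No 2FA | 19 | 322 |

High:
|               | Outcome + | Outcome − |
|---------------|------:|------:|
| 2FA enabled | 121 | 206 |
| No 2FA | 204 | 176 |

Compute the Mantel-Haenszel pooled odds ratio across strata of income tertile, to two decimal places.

0.45

OR_MH = Σ(aᵢdᵢ/nᵢ) / Σ(bᵢcᵢ/nᵢ), where nᵢ is the stratum total.
Stratum 1 (Low): n = 340; a·d/n = 21·128/340 = 7.9059; b·c/n = 51·140/340 = 21.0000
Stratum 2 (Middle): n = 625; a·d/n = 4·322/625 = 2.0608; b·c/n = 280·19/625 = 8.5120
Stratum 3 (High): n = 707; a·d/n = 121·176/707 = 30.1216; b·c/n = 206·204/707 = 59.4399
OR_MH = (7.9059 + 2.0608 + 30.1216) / (21.0000 + 8.5120 + 59.4399) = 40.0883 / 88.9519 = 0.45067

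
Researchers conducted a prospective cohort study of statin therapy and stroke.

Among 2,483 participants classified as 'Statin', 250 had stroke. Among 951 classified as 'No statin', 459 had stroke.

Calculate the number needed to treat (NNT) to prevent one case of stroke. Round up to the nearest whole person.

3

Risk in treated group = 250/2483 = 0.10068; risk in control = 459/951 = 0.48265.
Absolute risk reduction = 0.48265 − 0.10068 = 0.38197
NNT = 1 / ARR = 1 / 0.38197 = 2.618 → round up → 3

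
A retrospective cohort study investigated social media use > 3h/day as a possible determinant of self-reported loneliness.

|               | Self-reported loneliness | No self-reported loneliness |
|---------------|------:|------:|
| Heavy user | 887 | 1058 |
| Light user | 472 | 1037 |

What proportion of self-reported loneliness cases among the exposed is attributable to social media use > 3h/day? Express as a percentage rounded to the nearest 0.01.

31.41

Cells: a = 887, b = 1058, c = 472, d = 1037.
Risk in exposed = 887/1945 = 0.45604; risk in unexposed = 472/1509 = 0.31279.
RR = 0.45604/0.31279 = 1.45798
AR% = (RR − 1)/RR × 100 = (1.45798 − 1)/1.45798 × 100 = 31.4119%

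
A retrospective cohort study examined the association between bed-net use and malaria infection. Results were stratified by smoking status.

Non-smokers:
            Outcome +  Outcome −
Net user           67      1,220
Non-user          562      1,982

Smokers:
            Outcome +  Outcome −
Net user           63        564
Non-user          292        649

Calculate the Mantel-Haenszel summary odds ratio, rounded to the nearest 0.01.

OR_MH = Σ(aᵢdᵢ/nᵢ) / Σ(bᵢcᵢ/nᵢ), where nᵢ is the stratum total.
Stratum 1 (Non-smokers): n = 3831; a·d/n = 67·1982/3831 = 34.6630; b·c/n = 1220·562/3831 = 178.9715
Stratum 2 (Smokers): n = 1568; a·d/n = 63·649/1568 = 26.0759; b·c/n = 564·292/1568 = 105.0306
OR_MH = (34.6630 + 26.0759) / (178.9715 + 105.0306) = 60.7389 / 284.0022 = 0.21387

0.21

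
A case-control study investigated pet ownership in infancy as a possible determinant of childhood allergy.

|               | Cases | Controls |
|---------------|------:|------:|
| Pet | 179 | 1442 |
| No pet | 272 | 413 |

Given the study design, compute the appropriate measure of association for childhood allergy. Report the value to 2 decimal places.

0.19

Cells: a = 179, b = 1442, c = 272, d = 413.
This is a case-control study: participants were sampled on outcome status, so risks in the source population cannot be estimated directly — relative risk is not valid here. The odds ratio is the appropriate measure.
OR = (a·d)/(b·c) = (179 × 413) / (1442 × 272) = 73927 / 392224 = 0.18848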